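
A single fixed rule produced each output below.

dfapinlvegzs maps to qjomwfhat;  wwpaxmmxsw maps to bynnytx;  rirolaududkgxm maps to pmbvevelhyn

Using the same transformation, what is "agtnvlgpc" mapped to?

owmhqd

In each case the input is transformed by: shift every letter 1 place forward in the alphabet (wrapping around), then delete the first 3 characters.
For "agtnvlgpc", step one produces "bhuowmhqd"; step two turns that into "owmhqd".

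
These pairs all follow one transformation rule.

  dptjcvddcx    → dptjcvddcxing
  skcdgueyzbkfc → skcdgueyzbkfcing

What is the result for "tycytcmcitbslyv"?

The rule is to append "ing".
Applying that to "tycytcmcitbslyv" gives "tycytcmcitbslyving".

tycytcmcitbslyving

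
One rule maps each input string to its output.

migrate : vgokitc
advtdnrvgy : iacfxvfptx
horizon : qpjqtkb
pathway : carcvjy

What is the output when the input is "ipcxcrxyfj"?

The rule is to shift every letter 2 places forward in the alphabet (wrapping around), then move the last 2 characters to the front (rotate right by 2).
On "ipcxcrxyfj" that produces "hlkrezetza".

hlkrezetza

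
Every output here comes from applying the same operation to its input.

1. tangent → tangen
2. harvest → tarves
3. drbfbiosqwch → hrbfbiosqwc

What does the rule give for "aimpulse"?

What's happening: delete the first character, then move the last character to the front.
For "aimpulse", step one produces "impulse"; step two turns that into "eimpuls".

eimpuls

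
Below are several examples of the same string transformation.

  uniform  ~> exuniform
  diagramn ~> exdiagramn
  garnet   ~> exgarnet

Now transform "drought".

Each output is the input with this applied: prepend "ex".
"drought" → "exdrought".

exdrought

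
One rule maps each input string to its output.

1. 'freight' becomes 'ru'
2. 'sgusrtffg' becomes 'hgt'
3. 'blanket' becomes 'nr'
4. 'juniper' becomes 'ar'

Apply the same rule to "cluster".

Each output is the input with this applied: shift every letter 13 places forward in the alphabet (wrapping around) — i.e. ROT13, then keep one character in every 3, starting at position 3 (positions 3rd, 6th, 9th, ...).
For "cluster", step one produces "pyhfgre"; step two turns that into "hr".
(Check on "freight": → "servtug" → "ru" ✓)

hr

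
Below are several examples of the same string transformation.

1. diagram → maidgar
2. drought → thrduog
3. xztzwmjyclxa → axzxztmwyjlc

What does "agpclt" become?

tlgacp

The rule is to move the last 2 characters to the front (rotate right by 2), then swap each adjacent pair of characters (1↔2, 3↔4, ...).
For "agpclt", step one produces "ltagpc"; step two turns that into "tlgacp".
(Check on "diagram": → "amdiagr" → "maidgar" ✓)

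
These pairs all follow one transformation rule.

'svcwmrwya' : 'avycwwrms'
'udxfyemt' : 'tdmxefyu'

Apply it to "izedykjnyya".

azyeydnyjki

The pattern: take characters alternately from the front and the back (1st, last, 2nd, 2nd-last, ...), then move the first character to the end.
Starting from "izedykjnyya": after the first operation, "iazyeydnyjk"; after the second, "azyeydnyjki".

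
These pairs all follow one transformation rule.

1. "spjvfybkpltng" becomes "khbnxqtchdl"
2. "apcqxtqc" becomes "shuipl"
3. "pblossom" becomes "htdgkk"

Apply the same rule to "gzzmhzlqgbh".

The pattern: delete the last 2 characters, then shift every letter 8 places backward in the alphabet (wrapping around).
Doing the same to "gzzmhzlqgbh": "yrrezrdiy".
(Check on "pblossom": → "pbloss" → "htdgkk" ✓)

yrrezrdiy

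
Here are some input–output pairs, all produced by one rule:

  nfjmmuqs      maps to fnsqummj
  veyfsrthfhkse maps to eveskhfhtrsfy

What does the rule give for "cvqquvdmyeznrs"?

vcsrnzeymdvuqq

The pattern: move the first 2 characters to the end (rotate left by 2), then reverse the string.
On "cvqquvdmyeznrs": the first step gives "qquvdmyeznrscv", and the second then gives "vcsrnzeymdvuqq".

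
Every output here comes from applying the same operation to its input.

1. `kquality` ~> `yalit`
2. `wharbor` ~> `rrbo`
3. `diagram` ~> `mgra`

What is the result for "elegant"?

tgan

The transformation: delete the first 3 characters, then move the last character to the front.
On "elegant": the first step gives "gant", and the second then gives "tgan".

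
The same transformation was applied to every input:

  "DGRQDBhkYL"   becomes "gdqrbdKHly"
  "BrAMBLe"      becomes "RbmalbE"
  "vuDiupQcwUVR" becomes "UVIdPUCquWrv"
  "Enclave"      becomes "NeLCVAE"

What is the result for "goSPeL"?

The pattern: swap each adjacent pair of characters (1↔2, 3↔4, ...), then flip the case of every letter.
Doing the same to "goSPeL": "OGpslE".

OGpslE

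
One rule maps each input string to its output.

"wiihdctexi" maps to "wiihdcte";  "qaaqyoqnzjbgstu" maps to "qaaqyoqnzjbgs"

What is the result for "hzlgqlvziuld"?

hzlgqlvziu

In each case the input is transformed by: delete the last 2 characters.
So "hzlgqlvziuld" becomes "hzlgqlvziu".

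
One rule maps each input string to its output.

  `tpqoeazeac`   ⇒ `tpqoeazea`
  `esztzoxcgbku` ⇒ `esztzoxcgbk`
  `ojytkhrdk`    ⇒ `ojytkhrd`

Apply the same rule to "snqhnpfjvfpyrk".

The pattern: delete the last character.
So "snqhnpfjvfpyrk" becomes "snqhnpfjvfpyr".

snqhnpfjvfpyr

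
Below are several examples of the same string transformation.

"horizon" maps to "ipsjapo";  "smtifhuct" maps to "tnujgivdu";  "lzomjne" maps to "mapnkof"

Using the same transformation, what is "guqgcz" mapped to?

In each case the input is transformed by: shift every letter 1 place forward in the alphabet (wrapping around).
For "guqgcz" the result is "hvrhda".

hvrhda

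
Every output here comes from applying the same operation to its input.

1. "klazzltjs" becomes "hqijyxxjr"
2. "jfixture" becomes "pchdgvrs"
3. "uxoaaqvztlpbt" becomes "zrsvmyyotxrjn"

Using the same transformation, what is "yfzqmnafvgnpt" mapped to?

nrwdxoklydtel

The pattern: move the last 2 characters to the front (rotate right by 2), then shift every letter 2 places backward in the alphabet (wrapping around).
"yfzqmnafvgnpt" → "ptyfzqmnafvgn" → "nrwdxoklydtel".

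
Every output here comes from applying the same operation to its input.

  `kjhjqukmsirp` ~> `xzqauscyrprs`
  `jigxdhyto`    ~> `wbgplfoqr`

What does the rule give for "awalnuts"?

abcvtiei

In each case the input is transformed by: reverse the string, then shift every letter 8 places forward in the alphabet (wrapping around).
"awalnuts" → "stunlawa" → "abcvtiei".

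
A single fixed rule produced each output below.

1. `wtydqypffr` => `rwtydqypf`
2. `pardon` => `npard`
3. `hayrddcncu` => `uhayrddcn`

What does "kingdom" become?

mkingd

In each case the input is transformed by: move the last character to the front, then delete the last character.
Working it through for "kingdom": intermediate "mkingdo", final "mkingd".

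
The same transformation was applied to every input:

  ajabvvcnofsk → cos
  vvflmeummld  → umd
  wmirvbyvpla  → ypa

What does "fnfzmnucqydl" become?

The transformation: keep every other character starting from the first (positions 1st, 3rd, 5th, ...), then keep only the last 3 characters.
"fnfzmnucqydl" → "ffmuqd" → "uqd".

uqd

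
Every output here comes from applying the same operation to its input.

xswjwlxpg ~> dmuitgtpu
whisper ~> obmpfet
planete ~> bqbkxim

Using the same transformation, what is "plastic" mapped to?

The transformation: reverse the string, then shift every letter 3 places backward in the alphabet (wrapping around).
For "plastic", step one produces "citsalp"; step two turns that into "zfqpxim".

zfqpxim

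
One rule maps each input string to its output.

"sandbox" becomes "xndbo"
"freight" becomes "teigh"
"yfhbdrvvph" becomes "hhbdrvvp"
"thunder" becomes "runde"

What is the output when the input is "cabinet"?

tbine

Looking at the pairs, the operation is to delete the first 2 characters, then move the last character to the front.
"cabinet" → "tbine".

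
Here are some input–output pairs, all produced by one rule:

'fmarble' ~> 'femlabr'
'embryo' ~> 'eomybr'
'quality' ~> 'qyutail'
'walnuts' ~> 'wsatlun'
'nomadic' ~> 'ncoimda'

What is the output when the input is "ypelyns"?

yspneyl

Each output is the input with this applied: take characters alternately from the front and the back (1st, last, 2nd, 2nd-last, ...).
For "ypelyns" the result is "yspneyl".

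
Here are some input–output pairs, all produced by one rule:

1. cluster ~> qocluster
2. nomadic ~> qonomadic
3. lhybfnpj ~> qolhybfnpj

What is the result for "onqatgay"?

qoonqatgay

The pattern: prepend "qo".
For "onqatgay" the result is "qoonqatgay".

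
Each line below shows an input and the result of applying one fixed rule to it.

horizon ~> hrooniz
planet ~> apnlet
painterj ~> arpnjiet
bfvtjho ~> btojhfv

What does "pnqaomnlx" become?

aqponnmlx

The transformation: sort the characters into reverse alphabetical order, then swap the first and last characters.
For "pnqaomnlx", step one produces "xqponnmla"; step two turns that into "aqponnmlx".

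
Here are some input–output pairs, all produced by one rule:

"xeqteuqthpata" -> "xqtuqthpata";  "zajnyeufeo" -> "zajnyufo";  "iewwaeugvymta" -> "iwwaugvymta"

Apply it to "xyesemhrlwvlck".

xysmhrlwvlck

Looking at the pairs, the operation is to remove every "e".
For "xyesemhrlwvlck" the result is "xysmhrlwvlck".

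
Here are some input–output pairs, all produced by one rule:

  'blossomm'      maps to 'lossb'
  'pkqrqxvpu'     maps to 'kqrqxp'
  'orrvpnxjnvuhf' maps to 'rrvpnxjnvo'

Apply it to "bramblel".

In each case the input is transformed by: delete the last 3 characters, then move the first character to the end.
Applying both steps to "bramblel": "bramb", then "rambb".

rambb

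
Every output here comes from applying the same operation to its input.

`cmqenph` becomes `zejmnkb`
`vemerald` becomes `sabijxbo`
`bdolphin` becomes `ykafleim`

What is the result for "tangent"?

The pattern: take characters alternately from the front and the back (1st, last, 2nd, 2nd-last, ...), then shift every letter 3 places backward in the alphabet (wrapping around).
Applying both steps to "tangent": "ttanneg", then "qqxkkbd".

qqxkkbd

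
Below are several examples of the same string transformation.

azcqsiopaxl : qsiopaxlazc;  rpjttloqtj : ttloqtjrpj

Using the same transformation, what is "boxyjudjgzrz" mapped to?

yjudjgzrzbox

The transformation: move the first 3 characters to the end (rotate left by 3).
Doing the same to "boxyjudjgzrz": "yjudjgzrzbox".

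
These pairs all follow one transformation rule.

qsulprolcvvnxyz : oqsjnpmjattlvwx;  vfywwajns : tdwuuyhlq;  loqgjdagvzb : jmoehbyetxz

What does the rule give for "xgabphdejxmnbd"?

veyznfbchvklzb

The pattern: shift every letter 2 places backward in the alphabet (wrapping around).
Doing the same to "xgabphdejxmnbd": "veyznfbchvklzb".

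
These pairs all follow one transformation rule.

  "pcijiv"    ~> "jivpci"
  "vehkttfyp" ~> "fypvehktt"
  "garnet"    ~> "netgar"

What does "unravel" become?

The transformation: move the last 3 characters to the front (rotate right by 3).
For "unravel" the result is "velunra".

velunra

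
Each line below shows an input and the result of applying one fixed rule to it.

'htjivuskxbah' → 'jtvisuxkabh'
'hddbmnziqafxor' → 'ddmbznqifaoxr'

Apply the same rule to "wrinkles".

irknels

Each output is the input with this applied: delete the first character, then swap each adjacent pair of characters (1↔2, 3↔4, ...).
"wrinkles" → "rinkles" → "irknels".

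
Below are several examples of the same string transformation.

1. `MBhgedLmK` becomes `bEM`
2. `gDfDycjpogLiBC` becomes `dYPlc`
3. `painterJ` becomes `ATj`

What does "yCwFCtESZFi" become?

The rule is to keep one character in every 3, starting at position 2 (positions 2nd, 5th, 8th, ...), then flip the case of every letter.
Applying both steps to "yCwFCtESZFi": "CCSi", then "ccsI".

ccsI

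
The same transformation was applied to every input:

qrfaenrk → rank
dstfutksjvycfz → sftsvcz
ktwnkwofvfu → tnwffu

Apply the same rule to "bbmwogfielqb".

The transformation: swap each adjacent pair of characters (1↔2, 3↔4, ...), then keep every other character starting from the first (positions 1st, 3rd, 5th, ...).
For "bbmwogfielqb", step one produces "bbwmgoiflebq"; step two turns that into "bwgilb".

bwgilb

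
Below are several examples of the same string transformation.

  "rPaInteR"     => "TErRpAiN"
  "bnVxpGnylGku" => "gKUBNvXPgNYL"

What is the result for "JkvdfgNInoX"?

Each output is the input with this applied: flip the case of every letter, then move the last 3 characters to the front (rotate right by 3).
"JkvdfgNInoX" → "jKVDFGniNOx" → "NOxjKVDFGni".

NOxjKVDFGni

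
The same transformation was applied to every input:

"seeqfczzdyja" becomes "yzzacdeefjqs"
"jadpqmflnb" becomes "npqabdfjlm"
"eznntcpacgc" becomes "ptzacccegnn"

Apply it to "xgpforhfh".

prxffghho

What's happening: sort the characters into alphabetical order, then move the last 3 characters to the front (rotate right by 3).
Applying both steps to "xgpforhfh": "ffghhoprx", then "prxffghho".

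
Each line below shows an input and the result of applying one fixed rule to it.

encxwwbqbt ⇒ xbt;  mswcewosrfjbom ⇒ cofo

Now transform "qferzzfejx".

rfx

The transformation: delete the first 2 characters, then keep one character in every 3, starting at position 2 (positions 2nd, 5th, 8th, ...).
Applying both steps to "qferzzfejx": "erzzfejx", then "rfx".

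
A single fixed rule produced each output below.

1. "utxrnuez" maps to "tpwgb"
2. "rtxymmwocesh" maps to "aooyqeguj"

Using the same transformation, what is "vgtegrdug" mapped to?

Each output is the input with this applied: delete the first 3 characters, then shift every letter 2 places forward in the alphabet (wrapping around).
For "vgtegrdug", step one produces "egrdug"; step two turns that into "gitfwi".

gitfwi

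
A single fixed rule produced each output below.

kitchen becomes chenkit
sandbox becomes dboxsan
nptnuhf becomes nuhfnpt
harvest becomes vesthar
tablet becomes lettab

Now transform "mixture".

What's happening: move the first 3 characters to the end (rotate left by 3).
So "mixture" becomes "turemix".

turemix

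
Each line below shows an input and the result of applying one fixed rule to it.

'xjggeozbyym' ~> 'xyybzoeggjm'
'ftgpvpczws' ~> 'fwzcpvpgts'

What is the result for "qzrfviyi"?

In each case the input is transformed by: swap the first and last characters, then reverse the string.
For "qzrfviyi", step one produces "izrfviyq"; step two turns that into "qyivfrzi".

qyivfrzi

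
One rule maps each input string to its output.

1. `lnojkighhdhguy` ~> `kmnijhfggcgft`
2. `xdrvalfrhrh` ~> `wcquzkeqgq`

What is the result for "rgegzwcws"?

qfdfyvbv

Each output is the input with this applied: delete the last character, then shift every letter 1 place backward in the alphabet (wrapping around).
On "rgegzwcws": the first step gives "rgegzwcw", and the second then gives "qfdfyvbv".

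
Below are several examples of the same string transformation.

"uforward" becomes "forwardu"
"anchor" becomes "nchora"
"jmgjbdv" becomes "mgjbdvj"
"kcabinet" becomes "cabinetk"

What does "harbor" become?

arborh

Each output is the input with this applied: move the first character to the end.
Applying that to "harbor" gives "arborh".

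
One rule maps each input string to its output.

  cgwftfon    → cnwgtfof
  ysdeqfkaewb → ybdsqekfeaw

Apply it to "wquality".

What's happening: move the last character to the front, then swap each adjacent pair of characters (1↔2, 3↔4, ...).
On "wquality": the first step gives "ywqualit", and the second then gives "wyuqlati".

wyuqlati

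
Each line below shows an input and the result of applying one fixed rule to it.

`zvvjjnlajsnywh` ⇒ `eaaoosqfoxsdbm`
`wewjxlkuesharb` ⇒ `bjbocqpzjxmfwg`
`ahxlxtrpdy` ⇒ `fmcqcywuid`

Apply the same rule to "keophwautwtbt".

pjtumbfzybygy

What's happening: shift every letter 5 places forward in the alphabet (wrapping around).
Applying that to "keophwautwtbt" gives "pjtumbfzybygy".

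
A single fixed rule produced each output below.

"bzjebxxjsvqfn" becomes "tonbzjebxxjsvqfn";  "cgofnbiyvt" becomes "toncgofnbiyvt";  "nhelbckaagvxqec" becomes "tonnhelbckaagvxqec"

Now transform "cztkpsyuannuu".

Rule — prepend "ton".
On "cztkpsyuannuu" that produces "toncztkpsyuannuu".

toncztkpsyuannuu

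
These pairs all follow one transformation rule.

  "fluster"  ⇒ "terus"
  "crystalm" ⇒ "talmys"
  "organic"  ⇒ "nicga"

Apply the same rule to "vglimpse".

Looking at the pairs, the operation is to delete the first 2 characters, then move the first 2 characters to the end (rotate left by 2).
On "vglimpse": the first step gives "limpse", and the second then gives "mpseli".
(Check on "crystalm": → "ystalm" → "talmys" ✓)

mpseli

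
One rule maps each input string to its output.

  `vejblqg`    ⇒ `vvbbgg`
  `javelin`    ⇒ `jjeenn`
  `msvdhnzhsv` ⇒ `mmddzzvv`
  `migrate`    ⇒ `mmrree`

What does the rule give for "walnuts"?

wwnnss

The pattern: keep one character in every 3, starting at position 1 (positions 1st, 4th, 7th, ...), then double every character.
Applying both steps to "walnuts": "wns", then "wwnnss".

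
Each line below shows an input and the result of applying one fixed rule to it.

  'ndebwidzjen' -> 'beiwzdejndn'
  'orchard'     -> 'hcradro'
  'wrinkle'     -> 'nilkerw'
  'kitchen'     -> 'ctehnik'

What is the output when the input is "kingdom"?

In each case the input is transformed by: swap each adjacent pair of characters (1↔2, 3↔4, ...), then move the first 2 characters to the end (rotate left by 2).
Doing the same to "kingdom": "gnodmik".
(Check on "orchard": → "rohcrad" → "hcradro" ✓)

gnodmik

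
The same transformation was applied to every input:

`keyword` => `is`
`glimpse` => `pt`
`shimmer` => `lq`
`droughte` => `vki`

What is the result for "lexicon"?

What's happening: shift every letter 4 places forward in the alphabet (wrapping around), then keep one character in every 3, starting at position 2 (positions 2nd, 5th, 8th, ...).
On "lexicon": the first step gives "pibmgsr", and the second then gives "ig".
(Check on "keyword": → "oicasvh" → "is" ✓)

ig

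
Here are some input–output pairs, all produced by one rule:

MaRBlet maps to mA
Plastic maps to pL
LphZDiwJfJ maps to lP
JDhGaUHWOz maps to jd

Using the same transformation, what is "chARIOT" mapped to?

What's happening: flip the case of every letter, then keep only the first 2 characters.
"chARIOT" → "CHariot" → "CH".

CH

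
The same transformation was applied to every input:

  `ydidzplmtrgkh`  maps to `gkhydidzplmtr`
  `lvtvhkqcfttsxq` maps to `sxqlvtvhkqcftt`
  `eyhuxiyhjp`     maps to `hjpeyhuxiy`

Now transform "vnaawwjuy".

juyvnaaww

The transformation: move the last 3 characters to the front (rotate right by 3).
Doing the same to "vnaawwjuy": "juyvnaaww".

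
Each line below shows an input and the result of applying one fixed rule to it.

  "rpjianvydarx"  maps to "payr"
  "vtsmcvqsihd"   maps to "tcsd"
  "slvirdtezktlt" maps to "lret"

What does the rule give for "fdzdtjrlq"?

Rule — keep one character in every 3, starting at position 2 (positions 2nd, 5th, 8th, ...).
"fdzdtjrlq" → "dtl".

dtl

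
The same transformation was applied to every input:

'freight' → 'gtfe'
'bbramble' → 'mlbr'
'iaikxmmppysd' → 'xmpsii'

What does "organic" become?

In each case the input is transformed by: keep every other character starting from the first (positions 1st, 3rd, 5th, ...), then move the first 2 characters to the end (rotate left by 2).
On "organic": the first step gives "ognc", and the second then gives "ncog".

ncog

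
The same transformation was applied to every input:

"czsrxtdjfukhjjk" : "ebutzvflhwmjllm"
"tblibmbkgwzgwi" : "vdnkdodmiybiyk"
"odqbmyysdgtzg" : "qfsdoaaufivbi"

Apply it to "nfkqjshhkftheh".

The transformation: shift every letter 2 places forward in the alphabet (wrapping around).
So "nfkqjshhkftheh" becomes "phmslujjmhvjgj".

phmslujjmhvjgj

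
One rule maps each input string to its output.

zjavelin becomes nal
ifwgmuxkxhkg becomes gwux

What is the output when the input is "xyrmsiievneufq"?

qrivu

The transformation: move the last 2 characters to the front (rotate right by 2), then keep one character in every 3, starting at position 2 (positions 2nd, 5th, 8th, ...).
Applying both steps to "xyrmsiievneufq": "fqxyrmsiievneu", then "qrivu".
(Check on "zjavelin": → "inzjavel" → "nal" ✓)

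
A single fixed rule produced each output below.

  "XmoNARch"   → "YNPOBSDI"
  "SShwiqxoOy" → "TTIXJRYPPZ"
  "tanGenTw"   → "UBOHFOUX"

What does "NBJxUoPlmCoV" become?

OCKYVPQMNDPW

The transformation: shift every letter 1 place forward in the alphabet (wrapping around), then convert every letter to uppercase.
So "NBJxUoPlmCoV" becomes "OCKYVPQMNDPW".
(Check on "XmoNARch": → "YnpOBSdi" → "YNPOBSDI" ✓)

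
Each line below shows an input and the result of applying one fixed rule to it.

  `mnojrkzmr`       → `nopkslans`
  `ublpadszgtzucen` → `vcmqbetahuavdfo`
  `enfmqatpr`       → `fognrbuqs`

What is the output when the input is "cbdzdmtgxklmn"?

What's happening: shift every letter 1 place forward in the alphabet (wrapping around).
So "cbdzdmtgxklmn" becomes "dceaenuhylmno".

dceaenuhylmno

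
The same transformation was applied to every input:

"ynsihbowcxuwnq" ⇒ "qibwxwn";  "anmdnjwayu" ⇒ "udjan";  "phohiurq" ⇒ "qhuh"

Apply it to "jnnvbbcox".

ovbn

The pattern: keep every other character starting from the second (positions 2nd, 4th, 6th, ...), then swap the first and last characters.
For "jnnvbbcox", step one produces "nvbo"; step two turns that into "ovbn".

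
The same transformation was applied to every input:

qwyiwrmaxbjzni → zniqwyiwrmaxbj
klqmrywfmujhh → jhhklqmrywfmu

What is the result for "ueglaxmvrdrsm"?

The pattern: move the last 3 characters to the front (rotate right by 3).
For "ueglaxmvrdrsm" the result is "rsmueglaxmvrd".

rsmueglaxmvrd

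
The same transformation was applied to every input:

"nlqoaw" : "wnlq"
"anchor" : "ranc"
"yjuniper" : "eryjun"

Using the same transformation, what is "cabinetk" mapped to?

The transformation: swap the front and back halves of the string, then delete the first 2 characters.
On "cabinetk": the first step gives "netkcabi", and the second then gives "tkcabi".

tkcabi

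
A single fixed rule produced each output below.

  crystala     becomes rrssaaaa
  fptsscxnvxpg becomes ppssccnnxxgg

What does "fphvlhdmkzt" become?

ppvvhhmmzz

The rule is to keep every other character starting from the second (positions 2nd, 4th, 6th, ...), then double every character.
Starting from "fphvlhdmkzt": after the first operation, "pvhmz"; after the second, "ppvvhhmmzz".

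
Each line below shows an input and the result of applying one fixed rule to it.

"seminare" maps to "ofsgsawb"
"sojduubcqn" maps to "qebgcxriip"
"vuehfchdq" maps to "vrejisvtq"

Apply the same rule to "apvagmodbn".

rpbodjouac

The transformation: shift every letter 12 places backward in the alphabet (wrapping around), then move the last 3 characters to the front (rotate right by 3).
For "apvagmodbn", step one produces "odjouacrpb"; step two turns that into "rpbodjouac".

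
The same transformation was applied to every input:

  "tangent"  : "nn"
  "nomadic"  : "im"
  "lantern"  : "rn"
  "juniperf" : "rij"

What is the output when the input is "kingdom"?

In each case the input is transformed by: reverse the string, then keep one character in every 3, starting at position 2 (positions 2nd, 5th, 8th, ...).
Applying that to "kingdom" gives "on".

on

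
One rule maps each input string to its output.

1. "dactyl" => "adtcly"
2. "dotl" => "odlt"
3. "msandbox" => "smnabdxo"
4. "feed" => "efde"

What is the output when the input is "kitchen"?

ikctehn

The transformation: swap each adjacent pair of characters (1↔2, 3↔4, ...).
For "kitchen" the result is "ikctehn".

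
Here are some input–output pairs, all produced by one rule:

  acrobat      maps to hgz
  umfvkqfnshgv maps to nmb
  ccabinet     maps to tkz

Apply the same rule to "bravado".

Each output is the input with this applied: shift every letter 6 places forward in the alphabet (wrapping around), then keep only the last 3 characters.
Applying both steps to "bravado": "hxgbgju", then "gju".
(Check on "acrobat": → "gixuhgz" → "hgz" ✓)

gju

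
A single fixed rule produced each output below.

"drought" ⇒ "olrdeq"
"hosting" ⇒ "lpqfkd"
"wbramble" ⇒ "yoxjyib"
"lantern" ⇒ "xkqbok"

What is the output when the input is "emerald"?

jboxia

In each case the input is transformed by: shift every letter 3 places backward in the alphabet (wrapping around), then delete the first character.
"emerald" → "bjboxia" → "jboxia".
(Check on "drought": → "aolrdeq" → "olrdeq" ✓)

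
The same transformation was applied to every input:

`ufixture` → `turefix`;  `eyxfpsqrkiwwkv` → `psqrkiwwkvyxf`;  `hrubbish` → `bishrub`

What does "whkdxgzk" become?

Rule — delete the first character, then move the first 3 characters to the end (rotate left by 3).
On "whkdxgzk": the first step gives "hkdxgzk", and the second then gives "xgzkhkd".

xgzkhkd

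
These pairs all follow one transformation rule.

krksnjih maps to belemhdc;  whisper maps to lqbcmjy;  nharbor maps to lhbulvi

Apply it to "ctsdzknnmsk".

ewnmxtehhgm

Each output is the input with this applied: move the last character to the front, then shift every letter 6 places backward in the alphabet (wrapping around).
Starting from "ctsdzknnmsk": after the first operation, "kctsdzknnms"; after the second, "ewnmxtehhgm".
(Check on "whisper": → "rwhispe" → "lqbcmjy" ✓)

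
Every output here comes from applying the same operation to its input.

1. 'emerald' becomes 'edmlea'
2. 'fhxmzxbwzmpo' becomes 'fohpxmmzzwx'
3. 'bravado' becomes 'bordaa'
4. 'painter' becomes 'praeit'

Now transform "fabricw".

The pattern: take characters alternately from the front and the back (1st, last, 2nd, 2nd-last, ...), then delete the last character.
Working it through for "fabricw": intermediate "fwacbir", final "fwacbi".

fwacbi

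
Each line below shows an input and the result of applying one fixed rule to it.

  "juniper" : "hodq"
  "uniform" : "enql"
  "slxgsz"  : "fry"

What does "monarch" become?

zqbg

Rule — delete the first 3 characters, then shift every letter 1 place backward in the alphabet (wrapping around).
Starting from "monarch": after the first operation, "arch"; after the second, "zqbg".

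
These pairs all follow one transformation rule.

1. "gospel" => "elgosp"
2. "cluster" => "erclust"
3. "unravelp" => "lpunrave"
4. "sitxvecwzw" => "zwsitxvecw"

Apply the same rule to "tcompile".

letcompi

Looking at the pairs, the operation is to move the last 2 characters to the front (rotate right by 2).
For "tcompile" the result is "letcompi".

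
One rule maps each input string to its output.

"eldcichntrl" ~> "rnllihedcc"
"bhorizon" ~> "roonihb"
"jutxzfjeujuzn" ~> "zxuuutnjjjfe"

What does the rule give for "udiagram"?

rmigdaa

What's happening: sort the characters into reverse alphabetical order, then delete the first character.
Working it through for "udiagram": intermediate "urmigdaa", final "rmigdaa".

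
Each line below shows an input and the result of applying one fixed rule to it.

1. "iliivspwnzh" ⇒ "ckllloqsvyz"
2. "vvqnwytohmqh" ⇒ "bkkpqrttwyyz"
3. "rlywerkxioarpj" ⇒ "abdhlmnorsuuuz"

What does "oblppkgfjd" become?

Rule — shift every letter 3 places forward in the alphabet (wrapping around), then sort the characters into alphabetical order.
For "oblppkgfjd" the result is "egijmnorss".

egijmnorss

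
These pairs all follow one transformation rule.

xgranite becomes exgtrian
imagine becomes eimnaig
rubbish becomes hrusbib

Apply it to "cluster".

rcleuts

The pattern: swap the first and last characters, then take characters alternately from the front and the back (1st, last, 2nd, 2nd-last, ...).
Starting from "cluster": after the first operation, "rlustec"; after the second, "rcleuts".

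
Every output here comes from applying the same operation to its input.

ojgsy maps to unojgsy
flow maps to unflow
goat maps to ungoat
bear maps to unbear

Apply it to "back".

unback

In each case the input is transformed by: prepend "un".
Doing the same to "back": "unback".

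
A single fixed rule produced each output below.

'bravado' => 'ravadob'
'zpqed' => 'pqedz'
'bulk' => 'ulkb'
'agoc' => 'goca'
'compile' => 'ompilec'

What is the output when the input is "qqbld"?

qbldq

Each output is the input with this applied: move the first character to the end.
Doing the same to "qqbld": "qbldq".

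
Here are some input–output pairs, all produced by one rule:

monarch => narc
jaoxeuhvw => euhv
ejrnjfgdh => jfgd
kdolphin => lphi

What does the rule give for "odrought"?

The pattern: delete the last character, then keep only the last 4 characters.
For "odrought", step one produces "odrough"; step two turns that into "ough".
(Check on "kdolphin": → "kdolphi" → "lphi" ✓)

ough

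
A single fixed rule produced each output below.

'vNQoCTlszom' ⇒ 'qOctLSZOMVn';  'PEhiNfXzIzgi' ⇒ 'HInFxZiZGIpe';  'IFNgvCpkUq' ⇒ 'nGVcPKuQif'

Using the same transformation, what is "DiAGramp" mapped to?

Rule — flip the case of every letter, then move the first 2 characters to the end (rotate left by 2).
"DiAGramp" → "dIagRAMP" → "agRAMPdI".

agRAMPdI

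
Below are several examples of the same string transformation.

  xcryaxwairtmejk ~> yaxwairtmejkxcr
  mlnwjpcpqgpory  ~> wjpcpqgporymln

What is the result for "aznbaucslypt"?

The pattern: move the first 3 characters to the end (rotate left by 3).
For "aznbaucslypt" the result is "baucslyptazn".

baucslyptazn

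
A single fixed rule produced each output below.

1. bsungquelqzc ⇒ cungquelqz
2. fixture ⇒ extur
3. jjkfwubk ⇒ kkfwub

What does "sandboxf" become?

The pattern: delete the first 2 characters, then move the last character to the front.
Applying both steps to "sandboxf": "ndboxf", then "fndbox".

fndbox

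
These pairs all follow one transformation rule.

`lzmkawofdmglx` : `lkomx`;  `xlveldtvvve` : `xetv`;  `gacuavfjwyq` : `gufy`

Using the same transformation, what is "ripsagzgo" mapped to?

rsz

Rule — keep one character in every 3, starting at position 1 (positions 1st, 4th, 7th, ...).
Doing the same to "ripsagzgo": "rsz".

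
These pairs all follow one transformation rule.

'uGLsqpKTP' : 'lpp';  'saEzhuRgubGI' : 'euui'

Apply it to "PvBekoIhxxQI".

Each output is the input with this applied: keep one character in every 3, starting at position 3 (positions 3rd, 6th, 9th, ...), then convert every letter to lowercase.
For "PvBekoIhxxQI", step one produces "BoxI"; step two turns that into "boxi".

boxi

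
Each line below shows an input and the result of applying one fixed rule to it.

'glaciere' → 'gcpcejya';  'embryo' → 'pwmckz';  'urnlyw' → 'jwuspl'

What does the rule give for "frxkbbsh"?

Rule — swap the front and back halves of the string, then shift every letter 2 places backward in the alphabet (wrapping around).
"frxkbbsh" → "zzqfdpvi".

zzqfdpvi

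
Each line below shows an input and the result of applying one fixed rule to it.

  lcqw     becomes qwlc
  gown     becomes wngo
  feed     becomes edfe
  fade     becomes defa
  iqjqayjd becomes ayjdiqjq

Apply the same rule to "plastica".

ticaplas

The pattern: swap the front and back halves of the string.
Applying that to "plastica" gives "ticaplas".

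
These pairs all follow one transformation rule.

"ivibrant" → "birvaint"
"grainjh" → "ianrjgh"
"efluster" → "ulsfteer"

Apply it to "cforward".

Each output is the input with this applied: move the first 3 characters to the end (rotate left by 3), then take characters alternately from the front and the back (1st, last, 2nd, 2nd-last, ...).
For "cforward", step one produces "rwardcfo"; step two turns that into "rowfacrd".

rowfacrd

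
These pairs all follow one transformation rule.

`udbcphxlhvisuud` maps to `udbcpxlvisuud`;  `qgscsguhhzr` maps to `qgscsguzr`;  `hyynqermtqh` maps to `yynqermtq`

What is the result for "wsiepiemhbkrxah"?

Rule — remove every "h".
So "wsiepiemhbkrxah" becomes "wsiepiembkrxa".

wsiepiembkrxa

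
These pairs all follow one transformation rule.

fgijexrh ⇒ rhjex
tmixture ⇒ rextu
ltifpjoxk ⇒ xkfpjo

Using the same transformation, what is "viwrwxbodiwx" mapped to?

Each output is the input with this applied: delete the first 3 characters, then move the last 2 characters to the front (rotate right by 2).
On "viwrwxbodiwx": the first step gives "rwxbodiwx", and the second then gives "wxrwxbodi".

wxrwxbodi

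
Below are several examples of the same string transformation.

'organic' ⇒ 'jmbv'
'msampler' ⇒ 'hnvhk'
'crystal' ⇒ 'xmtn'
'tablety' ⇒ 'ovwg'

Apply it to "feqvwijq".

azlqr

The pattern: shift every letter 5 places backward in the alphabet (wrapping around), then delete the last 3 characters.
On "feqvwijq": the first step gives "azlqrdel", and the second then gives "azlqr".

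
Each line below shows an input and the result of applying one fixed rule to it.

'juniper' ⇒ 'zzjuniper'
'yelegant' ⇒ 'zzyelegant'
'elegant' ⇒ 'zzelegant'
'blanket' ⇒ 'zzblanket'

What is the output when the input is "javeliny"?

What's happening: prepend "zz".
For "javeliny" the result is "zzjaveliny".

zzjaveliny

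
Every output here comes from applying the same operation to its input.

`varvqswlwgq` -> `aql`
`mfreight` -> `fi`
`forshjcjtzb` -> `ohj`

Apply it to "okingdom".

The transformation: keep one character in every 3, starting at position 2 (positions 2nd, 5th, 8th, ...), then delete the last character.
Doing the same to "okingdom": "kg".

kg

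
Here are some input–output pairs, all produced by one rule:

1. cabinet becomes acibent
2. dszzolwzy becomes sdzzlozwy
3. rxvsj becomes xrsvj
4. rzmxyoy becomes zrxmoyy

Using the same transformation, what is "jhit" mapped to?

Looking at the pairs, the operation is to swap each adjacent pair of characters (1↔2, 3↔4, ...).
"jhit" → "hjti".

hjti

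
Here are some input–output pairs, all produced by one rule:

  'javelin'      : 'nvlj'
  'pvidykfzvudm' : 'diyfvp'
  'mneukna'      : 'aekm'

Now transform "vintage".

enav

Looking at the pairs, the operation is to keep every other character starting from the first (positions 1st, 3rd, 5th, ...), then swap the first and last characters.
Working it through for "vintage": intermediate "vnae", final "enav".
(Check on "pvidykfzvudm": → "piyfvd" → "diyfvp" ✓)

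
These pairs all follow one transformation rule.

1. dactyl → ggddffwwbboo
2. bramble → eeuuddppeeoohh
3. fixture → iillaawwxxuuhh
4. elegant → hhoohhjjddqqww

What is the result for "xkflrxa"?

Each output is the input with this applied: double every character, then shift every letter 3 places forward in the alphabet (wrapping around).
For "xkflrxa", step one produces "xxkkffllrrxxaa"; step two turns that into "aanniioouuaadd".
(Check on "bramble": → "bbrraammbbllee" → "eeuuddppeeoohh" ✓)

aanniioouuaadd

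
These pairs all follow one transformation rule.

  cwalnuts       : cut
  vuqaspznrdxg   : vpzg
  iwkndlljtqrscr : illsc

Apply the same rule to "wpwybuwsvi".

Rule — swap each adjacent pair of characters (1↔2, 3↔4, ...), then keep one character in every 3, starting at position 2 (positions 2nd, 5th, 8th, ...).
Applying both steps to "wpwybuwsvi": "pwywubswiv", then "wuw".

wuw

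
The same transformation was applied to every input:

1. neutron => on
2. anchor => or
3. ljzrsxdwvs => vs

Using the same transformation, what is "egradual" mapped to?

al

Rule — keep only the last 2 characters.
For "egradual" the result is "al".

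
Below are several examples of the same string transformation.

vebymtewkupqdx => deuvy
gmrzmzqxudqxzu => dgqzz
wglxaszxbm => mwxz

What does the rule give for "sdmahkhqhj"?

ahjs

Each output is the input with this applied: keep one character in every 3, starting at position 1 (positions 1st, 4th, 7th, ...), then sort the characters into alphabetical order.
On "sdmahkhqhj" that produces "ahjs".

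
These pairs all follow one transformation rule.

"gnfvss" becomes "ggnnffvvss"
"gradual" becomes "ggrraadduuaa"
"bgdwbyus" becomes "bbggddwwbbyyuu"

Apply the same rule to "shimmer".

sshhiimmmmee

Each output is the input with this applied: delete the last character, then double every character.
On "shimmer": the first step gives "shimme", and the second then gives "sshhiimmmmee".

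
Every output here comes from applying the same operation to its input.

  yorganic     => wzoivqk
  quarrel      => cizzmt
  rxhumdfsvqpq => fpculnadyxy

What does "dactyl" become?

ikbgt

The transformation: delete the first character, then shift every letter 8 places forward in the alphabet (wrapping around).
Applying both steps to "dactyl": "actyl", then "ikbgt".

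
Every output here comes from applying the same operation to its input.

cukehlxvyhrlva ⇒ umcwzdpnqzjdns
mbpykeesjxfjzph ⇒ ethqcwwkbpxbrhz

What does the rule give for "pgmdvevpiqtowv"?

hyevnwnhailgon

What's happening: shift every letter 8 places backward in the alphabet (wrapping around).
Applying that to "pgmdvevpiqtowv" gives "hyevnwnhailgon".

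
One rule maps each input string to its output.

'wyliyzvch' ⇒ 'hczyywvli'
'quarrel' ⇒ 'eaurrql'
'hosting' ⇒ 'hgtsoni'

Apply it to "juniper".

ieurpnj

In each case the input is transformed by: sort the characters into reverse alphabetical order, then move the last 2 characters to the front (rotate right by 2).
Working it through for "juniper": intermediate "urpnjie", final "ieurpnj".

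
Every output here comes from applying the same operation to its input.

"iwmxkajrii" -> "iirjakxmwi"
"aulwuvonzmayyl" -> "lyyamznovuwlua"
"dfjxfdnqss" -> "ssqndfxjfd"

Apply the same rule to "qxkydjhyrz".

zryhjdykxq

In each case the input is transformed by: reverse the string.
Applying that to "qxkydjhyrz" gives "zryhjdykxq".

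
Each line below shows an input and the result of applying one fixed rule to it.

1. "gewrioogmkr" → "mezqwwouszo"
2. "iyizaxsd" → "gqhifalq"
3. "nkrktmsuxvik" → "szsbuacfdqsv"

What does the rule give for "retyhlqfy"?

mbgptyngz

The transformation: shift every letter 8 places forward in the alphabet (wrapping around), then move the first character to the end.
Applying that to "retyhlqfy" gives "mbgptyngz".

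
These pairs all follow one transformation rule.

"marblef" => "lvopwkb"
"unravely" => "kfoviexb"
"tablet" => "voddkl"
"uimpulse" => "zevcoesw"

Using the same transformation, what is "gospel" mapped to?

zovqyc

The pattern: move the first 3 characters to the end (rotate left by 3), then shift every letter 10 places forward in the alphabet (wrapping around).
"gospel" → "zovqyc".
(Check on "unravely": → "avelyunr" → "kfoviexb" ✓)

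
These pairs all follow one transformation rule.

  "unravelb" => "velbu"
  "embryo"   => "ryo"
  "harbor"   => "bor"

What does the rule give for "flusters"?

The rule is to swap the front and back halves of the string, then delete the last 3 characters.
On "flusters": the first step gives "tersflus", and the second then gives "tersf".

tersf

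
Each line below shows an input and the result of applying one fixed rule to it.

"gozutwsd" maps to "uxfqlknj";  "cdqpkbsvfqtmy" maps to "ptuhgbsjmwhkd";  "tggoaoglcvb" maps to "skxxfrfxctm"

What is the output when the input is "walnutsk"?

Looking at the pairs, the operation is to move the last character to the front, then shift every letter 9 places backward in the alphabet (wrapping around).
Starting from "walnutsk": after the first operation, "kwalnuts"; after the second, "bnrcelkj".
(Check on "gozutwsd": → "dgozutws" → "uxfqlknj" ✓)

bnrcelkj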